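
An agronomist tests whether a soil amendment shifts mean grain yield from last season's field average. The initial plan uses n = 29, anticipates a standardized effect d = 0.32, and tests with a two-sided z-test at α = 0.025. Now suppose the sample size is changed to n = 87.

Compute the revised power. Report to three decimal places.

Power ≈ 0.771

With n = 87: δ = d·√n = 0.32 × √87 = 2.9848. Critical value z_{0.0125} = 2.241.
Revised power = Φ(δ − 2.241) + Φ(−δ − 2.241) = Φ(0.743) + Φ(-5.226) = 0.7714 + 0.0000 = 0.7714.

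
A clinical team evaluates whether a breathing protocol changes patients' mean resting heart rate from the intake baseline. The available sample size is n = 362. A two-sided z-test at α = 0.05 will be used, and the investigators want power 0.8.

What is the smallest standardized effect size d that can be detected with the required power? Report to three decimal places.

Required noncentrality: δ = z_{0.025} + z_{0.20} = 1.960 + 0.842 = 2.802.
(The second rejection-region term Φ(−δ − z_{α/2}) is negligible and dropped.)
δ = d·√n ⇒ d = δ/√n = 2.802/√362 = 0.1472.

d ≈ 0.147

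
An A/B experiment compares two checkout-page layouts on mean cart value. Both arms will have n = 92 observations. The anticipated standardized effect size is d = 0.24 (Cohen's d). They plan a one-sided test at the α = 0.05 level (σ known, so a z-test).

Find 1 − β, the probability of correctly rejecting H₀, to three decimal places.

Noncentrality parameter: δ = d·√(n/2) = 0.24 × √(92/2) = 1.6278
One-sided α = 0.05 → critical value z_{0.05} = 1.645.
Power = P(Z > 1.645 − δ) = Φ(-0.017) = 0.4932.

Power ≈ 0.493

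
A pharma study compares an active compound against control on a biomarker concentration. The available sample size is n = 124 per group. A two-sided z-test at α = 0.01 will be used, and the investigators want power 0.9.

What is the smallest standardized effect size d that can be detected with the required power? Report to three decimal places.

d ≈ 0.490

Need Φ(δ − 2.576) = 0.9, so δ = 2.576 + 1.282 = 3.857.
(The second rejection-region term Φ(−δ − z_{α/2}) is negligible and dropped.)
δ = d·√(n/2) ⇒ d = δ/√(n/2) = 3.857/√(124/2) = 0.4899.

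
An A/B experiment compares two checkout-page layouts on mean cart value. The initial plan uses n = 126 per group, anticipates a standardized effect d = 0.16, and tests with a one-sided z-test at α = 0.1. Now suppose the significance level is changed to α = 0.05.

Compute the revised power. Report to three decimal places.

Power ≈ 0.354

δ = d·√(n/2) = 0.16 × √(126/2) = 1.2700 (unchanged). New critical value: z_{0.05} = 1.645.
Revised power = Φ(δ − 1.645) = Φ(-0.375) = 0.3539.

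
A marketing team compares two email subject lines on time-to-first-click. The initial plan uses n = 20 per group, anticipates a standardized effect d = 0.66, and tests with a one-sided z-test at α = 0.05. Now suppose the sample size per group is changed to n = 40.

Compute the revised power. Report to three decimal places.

With n = 40 per group: δ = d·√(n/2) = 0.66 × √(40/2) = 2.9516. Critical value z_{0.05} = 1.645.
Revised power = Φ(δ − 1.645) = Φ(1.307) = 0.9044.

Power ≈ 0.904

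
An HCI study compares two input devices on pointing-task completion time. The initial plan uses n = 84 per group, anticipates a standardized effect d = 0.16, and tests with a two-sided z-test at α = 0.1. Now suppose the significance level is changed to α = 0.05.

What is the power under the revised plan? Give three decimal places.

Power ≈ 0.179

δ = d·√(n/2) = 0.16 × √(84/2) = 1.0369 (unchanged). New critical value: z_{0.025} = 1.960.
Revised power = Φ(δ − 1.960) + Φ(−δ − 1.960) = Φ(-0.923) + Φ(-2.997) = 0.1780 + 0.0014 = 0.1794.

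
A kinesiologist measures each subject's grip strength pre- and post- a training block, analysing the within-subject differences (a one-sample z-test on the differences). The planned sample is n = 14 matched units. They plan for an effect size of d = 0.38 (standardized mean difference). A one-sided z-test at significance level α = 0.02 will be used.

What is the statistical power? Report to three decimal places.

Power ≈ 0.264

Noncentrality parameter: δ = d·√n = 0.38 × √14 = 1.4218
One-sided α = 0.02 → critical value z_{0.02} = 2.054.
Power = P(Z > 2.054 − δ) = Φ(-0.632) = 0.2637.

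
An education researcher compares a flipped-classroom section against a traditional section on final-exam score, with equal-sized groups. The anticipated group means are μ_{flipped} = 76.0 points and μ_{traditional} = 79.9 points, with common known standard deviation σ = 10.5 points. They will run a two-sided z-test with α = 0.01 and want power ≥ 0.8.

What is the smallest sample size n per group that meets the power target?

n = 170 per group

Standardized effect: d = |μ_{flipped} − μ_{traditional}| / σ = |76.0 − 79.9| / 10.5 = 0.3714
Set Φ(δ − 2.576) = 0.8; then δ − 2.576 = Φ⁻¹(0.8) = 0.842, giving δ = 3.417.
(For δ > 0 the lower-tail rejection region contributes negligibly to power, so the one-term inversion is standard.)
δ = d·√(n/2) ⇒ n = 2(δ/d)² = 2 × (3.417 / 0.3714)² = 169.31.
Rounding up, n = 170 per group.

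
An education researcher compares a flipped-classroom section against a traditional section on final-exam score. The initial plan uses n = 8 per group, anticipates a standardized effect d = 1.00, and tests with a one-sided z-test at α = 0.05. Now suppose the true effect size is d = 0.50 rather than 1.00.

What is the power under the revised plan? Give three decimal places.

With d = 0.50: δ = d·√(n/2) = 0.50 × √(8/2) = 1.0000. Critical value z_{0.05} = 1.645.
Revised power = Φ(δ − 1.645) = Φ(-0.645) = 0.2595.

Power ≈ 0.260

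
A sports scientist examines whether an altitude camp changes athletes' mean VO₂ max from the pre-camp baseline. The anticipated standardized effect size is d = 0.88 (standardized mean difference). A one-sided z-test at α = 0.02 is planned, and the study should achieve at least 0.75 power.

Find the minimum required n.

Set Φ(δ − 2.054) = 0.75; then δ − 2.054 = Φ⁻¹(0.75) = 0.674, giving δ = 2.728.
δ = d·√n ⇒ n = (δ/d)² = (2.728 / 0.88)² = 9.61.
Rounding up, n = 10.

n = 10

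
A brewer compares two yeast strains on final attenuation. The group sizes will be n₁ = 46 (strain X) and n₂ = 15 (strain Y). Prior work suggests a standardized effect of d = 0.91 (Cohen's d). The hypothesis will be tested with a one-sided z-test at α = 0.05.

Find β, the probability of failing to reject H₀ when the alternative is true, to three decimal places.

Noncentrality parameter: λ = d / √(1/n₁ + 1/n₂) = 0.91 / √(1/46 + 1/15) = 3.0606
One-sided α = 0.05 → critical value z_{0.05} = 1.645.
Power = P(Z > 1.645 − λ) = Φ(1.416) = 0.9216.
Type II error: β = 1 − power = 1 − 0.9216 = 0.0784.

β ≈ 0.078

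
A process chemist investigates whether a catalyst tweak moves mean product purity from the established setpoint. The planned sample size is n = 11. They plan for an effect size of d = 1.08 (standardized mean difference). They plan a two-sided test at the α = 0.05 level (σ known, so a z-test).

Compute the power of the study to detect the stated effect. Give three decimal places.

Noncentrality parameter: δ = d·√n = 1.08 × √11 = 3.5820
Two-sided α = 0.05 → critical value z_{0.025} = 1.960.
Power = Φ(δ − 1.960) + Φ(−δ − 1.960) = Φ(1.622) + Φ(-5.542) = 0.9476 + 0.0000 = 0.9476.

Power ≈ 0.948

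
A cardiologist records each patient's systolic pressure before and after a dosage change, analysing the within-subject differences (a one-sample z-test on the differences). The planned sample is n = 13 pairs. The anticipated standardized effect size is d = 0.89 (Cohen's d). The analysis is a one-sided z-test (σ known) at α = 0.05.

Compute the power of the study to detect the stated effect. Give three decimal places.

Noncentrality parameter: δ = d·√n = 0.89 × √13 = 3.2089
Critical value for a one-sided test at α = 0.05: z_α = 1.645.
Power = Φ(δ − 1.645) = Φ(1.564) = 0.9411.

Power ≈ 0.941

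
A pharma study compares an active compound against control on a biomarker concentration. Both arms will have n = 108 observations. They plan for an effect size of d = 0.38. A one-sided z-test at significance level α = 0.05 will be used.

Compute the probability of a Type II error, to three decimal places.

Noncentrality parameter: λ = d·√(n/2) = 0.38 × √(108/2) = 2.7924
Critical value for a one-sided test at α = 0.05: z_α = 1.645.
Power = P(Z > 1.645 − λ) = Φ(1.148) = 0.8744.
Type II error: β = 1 − power = 1 − 0.8744 = 0.1256.

β ≈ 0.126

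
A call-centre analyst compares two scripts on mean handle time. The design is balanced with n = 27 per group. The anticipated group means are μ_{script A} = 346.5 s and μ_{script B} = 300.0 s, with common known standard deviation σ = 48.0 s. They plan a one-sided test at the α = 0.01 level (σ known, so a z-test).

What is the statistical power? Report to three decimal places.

Power ≈ 0.891

Standardized effect: d = |μ_{script A} − μ_{script B}| / σ = |346.5 − 300.0| / 48.0 = 0.9688
Noncentrality parameter: δ = d·√(n/2) = 0.9688 × √(27/2) = 3.5594
One-sided α = 0.01 → critical value z_{0.01} = 2.326.
Power = Φ(δ − 2.326) = Φ(1.233) = 0.8912.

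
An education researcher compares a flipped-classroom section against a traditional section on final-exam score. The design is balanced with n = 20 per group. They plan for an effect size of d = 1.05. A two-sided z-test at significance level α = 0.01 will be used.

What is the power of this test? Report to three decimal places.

Power ≈ 0.772

Noncentrality parameter: δ = d·√(n/2) = 1.05 × √(20/2) = 3.3204
Critical value for a two-sided test at α = 0.01: z_{α/2} = 2.576.
Power = Φ(δ − 2.576) + Φ(−δ − 2.576) = Φ(0.745) + Φ(-5.896) = 0.7717 + 0.0000 = 0.7717.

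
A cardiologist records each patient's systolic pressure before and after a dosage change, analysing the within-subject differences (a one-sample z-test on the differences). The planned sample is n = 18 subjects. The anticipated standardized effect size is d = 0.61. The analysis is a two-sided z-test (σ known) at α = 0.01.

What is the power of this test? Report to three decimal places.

Power ≈ 0.505

Noncentrality parameter: δ = d·√n = 0.61 × √18 = 2.5880
Two-sided α = 0.01 → critical value z_{0.005} = 2.576.
Power = Φ(δ − 2.576) + Φ(−δ − 2.576) = Φ(0.012) + Φ(-5.164) = 0.5049 + 0.0000 = 0.5049.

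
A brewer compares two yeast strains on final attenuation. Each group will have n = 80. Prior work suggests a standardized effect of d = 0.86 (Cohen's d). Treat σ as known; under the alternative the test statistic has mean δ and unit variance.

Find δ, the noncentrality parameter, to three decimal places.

The noncentrality parameter scales effect size by the design's sample-size factor: δ = d·√(n/2) = 0.86 × √(80/2) = 5.4391

δ ≈ 5.439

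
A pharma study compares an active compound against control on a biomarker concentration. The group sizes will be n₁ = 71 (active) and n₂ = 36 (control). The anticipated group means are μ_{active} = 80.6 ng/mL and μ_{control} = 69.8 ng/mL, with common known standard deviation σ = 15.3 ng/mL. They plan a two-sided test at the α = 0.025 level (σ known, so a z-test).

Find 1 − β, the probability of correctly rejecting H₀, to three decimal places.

Power ≈ 0.887

Standardized effect: d = |μ_{active} − μ_{control}| / σ = |80.6 − 69.8| / 15.3 = 0.7059
Noncentrality parameter: δ = d / √(1/n₁ + 1/n₂) = 0.7059 / √(1/71 + 1/36) = 3.4500
Two-sided α = 0.025 → critical value z_{0.0125} = 2.241.
Power = Φ(δ − 2.241) + Φ(−δ − 2.241) = Φ(1.209) + Φ(-5.691) = 0.8866 + 0.0000 = 0.8866.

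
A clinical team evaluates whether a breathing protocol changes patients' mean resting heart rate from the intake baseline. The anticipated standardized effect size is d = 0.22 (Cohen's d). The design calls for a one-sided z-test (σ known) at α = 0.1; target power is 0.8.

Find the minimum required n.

Set Φ(δ − 1.282) = 0.8; then δ − 1.282 = Φ⁻¹(0.8) = 0.842, giving δ = 2.123.
δ = d·√n ⇒ n = (δ/d)² = (2.123 / 0.22)² = 93.14.
Rounding up, n = 94.

n = 94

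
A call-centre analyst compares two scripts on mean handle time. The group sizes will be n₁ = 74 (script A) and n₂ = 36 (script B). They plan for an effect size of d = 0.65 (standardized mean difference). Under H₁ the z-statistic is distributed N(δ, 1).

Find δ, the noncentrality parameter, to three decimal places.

The noncentrality parameter scales effect size by the design's sample-size factor: δ = d / √(1/n₁ + 1/n₂) = 0.65 / √(1/74 + 1/36) = 3.1988

δ ≈ 3.199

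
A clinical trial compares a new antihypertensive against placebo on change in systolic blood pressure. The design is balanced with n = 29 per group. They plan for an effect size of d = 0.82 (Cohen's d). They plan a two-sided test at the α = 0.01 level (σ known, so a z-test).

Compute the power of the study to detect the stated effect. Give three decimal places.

Noncentrality parameter: δ = d·√(n/2) = 0.82 × √(29/2) = 3.1225
Two-sided α = 0.01 → critical value z_{0.005} = 2.576.
Power = Φ(δ − 2.576) + Φ(−δ − 2.576) = Φ(0.547) + Φ(-5.698) = 0.7077 + 0.0000 = 0.7077.

Power ≈ 0.708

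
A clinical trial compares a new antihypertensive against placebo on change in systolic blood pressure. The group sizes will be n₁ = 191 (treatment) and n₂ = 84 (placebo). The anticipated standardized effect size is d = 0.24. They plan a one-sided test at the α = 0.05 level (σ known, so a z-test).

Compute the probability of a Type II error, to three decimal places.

β ≈ 0.425

Noncentrality parameter: δ = d / √(1/n₁ + 1/n₂) = 0.24 / √(1/191 + 1/84) = 1.8332
Critical value for a one-sided test at α = 0.05: z_α = 1.645.
Power = P(Z > 1.645 − δ) = Φ(0.188) = 0.5747.
Type II error: β = 1 − power = 1 − 0.5747 = 0.4253.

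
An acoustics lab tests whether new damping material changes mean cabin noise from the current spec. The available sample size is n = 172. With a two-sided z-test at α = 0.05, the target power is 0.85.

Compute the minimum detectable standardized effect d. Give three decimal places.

d ≈ 0.228

Need Φ(δ − 1.960) = 0.85, so δ = 1.960 + 1.036 = 2.996.
(Lower-tail contribution to power is negligible for δ > 0.)
δ = d·√n ⇒ d = δ/√n = 2.996/√172 = 0.2285.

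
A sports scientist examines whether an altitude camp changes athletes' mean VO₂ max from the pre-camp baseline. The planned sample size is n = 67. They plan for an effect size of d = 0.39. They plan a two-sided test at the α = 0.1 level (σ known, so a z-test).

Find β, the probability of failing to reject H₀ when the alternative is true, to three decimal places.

Noncentrality parameter: δ = d·√n = 0.39 × √67 = 3.1923
Two-sided α = 0.1 → critical value z_{0.05} = 1.645.
Power = Φ(δ − 1.645) + Φ(−δ − 1.645) = Φ(1.547) + Φ(-4.837) = 0.9391 + 0.0000 = 0.9391.
Type II error: β = 1 − power = 1 − 0.9391 = 0.0609.

β ≈ 0.061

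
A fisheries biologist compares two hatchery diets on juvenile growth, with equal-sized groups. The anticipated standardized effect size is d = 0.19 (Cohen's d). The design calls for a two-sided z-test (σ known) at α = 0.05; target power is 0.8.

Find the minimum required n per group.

Set Φ(δ − 1.960) = 0.8; then δ − 1.960 = Φ⁻¹(0.8) = 0.842, giving δ = 2.802.
(For δ > 0 the lower-tail rejection region contributes negligibly to power, so the one-term inversion is standard.)
δ = d·√(n/2) ⇒ n = 2(δ/d)² = 2 × (2.802 / 0.19)² = 434.84.
Rounding up, n = 435 per group.

n = 435 per group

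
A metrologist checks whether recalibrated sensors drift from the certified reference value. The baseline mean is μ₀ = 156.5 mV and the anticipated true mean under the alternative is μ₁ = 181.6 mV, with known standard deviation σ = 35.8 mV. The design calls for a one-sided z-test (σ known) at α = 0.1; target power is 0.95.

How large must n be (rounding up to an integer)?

Standardized effect: d = |μ₁ − μ₀| / σ = |181.6 − 156.5| / 35.8 = 0.7011
For power 0.95 need Φ(δ − z_{0.1}) = 0.95, so δ = z_{0.1} + z_{0.05} = 1.282 + 1.645 = 2.926.
δ = d·√n ⇒ n = (δ/d)² = (2.926 / 0.7011)² = 17.42.
Rounding up, n = 18.

n = 18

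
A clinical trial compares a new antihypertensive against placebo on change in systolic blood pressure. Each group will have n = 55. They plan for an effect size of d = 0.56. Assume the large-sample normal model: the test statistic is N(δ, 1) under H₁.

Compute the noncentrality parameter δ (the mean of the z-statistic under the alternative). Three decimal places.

δ ≈ 2.937

δ = d·√(n/2) = 0.56 × √(55/2) = 2.9367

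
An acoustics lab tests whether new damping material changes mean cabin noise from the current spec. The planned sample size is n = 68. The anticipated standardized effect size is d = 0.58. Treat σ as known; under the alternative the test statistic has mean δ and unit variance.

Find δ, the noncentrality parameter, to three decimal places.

δ = d·√n = 0.58 × √68 = 4.7828

δ ≈ 4.783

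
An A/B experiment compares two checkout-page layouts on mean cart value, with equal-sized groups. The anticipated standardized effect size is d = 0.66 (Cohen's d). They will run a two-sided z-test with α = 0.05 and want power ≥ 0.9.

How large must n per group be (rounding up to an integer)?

n = 49 per group

For power 0.9 need Φ(δ − z_{0.025}) = 0.9, so δ = z_{0.025} + z_{0.10} = 1.960 + 1.282 = 3.242.
(For δ > 0 the lower-tail rejection region contributes negligibly to power, so the one-term inversion is standard.)
δ = d·√(n/2) ⇒ n = 2(δ/d)² = 2 × (3.242 / 0.66)² = 48.24.
Rounding up, n = 49 per group.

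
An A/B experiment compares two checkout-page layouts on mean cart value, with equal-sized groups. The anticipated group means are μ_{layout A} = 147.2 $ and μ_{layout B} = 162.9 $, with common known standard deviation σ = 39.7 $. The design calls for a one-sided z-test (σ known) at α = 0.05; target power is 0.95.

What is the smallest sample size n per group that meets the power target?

n = 139 per group

Standardized effect: d = |μ_{layout A} − μ_{layout B}| / σ = |147.2 − 162.9| / 39.7 = 0.3955
Set Φ(δ − 1.645) = 0.95; then δ − 1.645 = Φ⁻¹(0.95) = 1.645, giving δ = 3.290.
δ = d·√(n/2) ⇒ n = 2(δ/d)² = 2 × (3.290 / 0.3955)² = 138.40.
Round up to the next whole unit.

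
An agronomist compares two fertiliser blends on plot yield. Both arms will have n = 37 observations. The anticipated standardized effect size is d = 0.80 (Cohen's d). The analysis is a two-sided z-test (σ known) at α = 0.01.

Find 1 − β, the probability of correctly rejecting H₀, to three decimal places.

Power ≈ 0.807

Noncentrality parameter: δ = d·√(n/2) = 0.80 × √(37/2) = 3.4409
Two-sided α = 0.01 → critical value z_{0.005} = 2.576.
Power = Φ(δ − 2.576) + Φ(−δ − 2.576) = Φ(0.865) + Φ(-6.017) = 0.8065 + 0.0000 = 0.8065.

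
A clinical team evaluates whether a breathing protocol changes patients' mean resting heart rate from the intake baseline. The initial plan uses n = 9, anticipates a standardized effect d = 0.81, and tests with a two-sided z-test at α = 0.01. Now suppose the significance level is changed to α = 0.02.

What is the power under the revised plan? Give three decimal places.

δ = d·√n = 0.81 × √9 = 2.4300 (unchanged). New critical value: z_{0.01} = 2.326.
Revised power = Φ(δ − 2.326) + Φ(−δ − 2.326) = Φ(0.104) + Φ(-4.756) = 0.5413 + 0.0000 = 0.5413.

Power ≈ 0.541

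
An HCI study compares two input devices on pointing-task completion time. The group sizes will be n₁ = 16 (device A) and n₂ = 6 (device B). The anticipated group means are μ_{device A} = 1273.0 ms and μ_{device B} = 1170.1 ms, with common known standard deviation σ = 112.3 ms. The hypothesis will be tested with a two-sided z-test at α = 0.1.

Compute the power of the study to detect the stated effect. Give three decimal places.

Standardized effect: d = |μ_{device A} − μ_{device B}| / σ = |1273.0 − 1170.1| / 112.3 = 0.9163
Noncentrality parameter: δ = d / √(1/n₁ + 1/n₂) = 0.9163 / √(1/16 + 1/6) = 1.9141
Two-sided α = 0.1 → critical value z_{0.05} = 1.645.
Power = Φ(δ − 1.645) + Φ(−δ − 1.645) = Φ(0.269) + Φ(-3.559) = 0.6061 + 0.0002 = 0.6063.

Power ≈ 0.606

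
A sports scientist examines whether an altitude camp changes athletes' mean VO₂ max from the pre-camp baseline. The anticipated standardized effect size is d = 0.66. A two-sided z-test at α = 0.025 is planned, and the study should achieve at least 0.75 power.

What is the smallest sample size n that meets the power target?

n = 20

Set Φ(δ − 2.241) = 0.75; then δ − 2.241 = Φ⁻¹(0.75) = 0.674, giving δ = 2.916.
(Ignoring the negligible lower-tail rejection probability gives the usual closed-form inversion.)
δ = d·√n ⇒ n = (δ/d)² = (2.916 / 0.66)² = 19.52.
Rounding up, n = 20.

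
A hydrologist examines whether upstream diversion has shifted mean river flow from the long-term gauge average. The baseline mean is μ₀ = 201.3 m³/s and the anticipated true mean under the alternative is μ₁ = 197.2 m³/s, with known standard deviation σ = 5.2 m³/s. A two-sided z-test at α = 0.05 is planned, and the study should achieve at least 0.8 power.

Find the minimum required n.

Standardized effect: d = |μ₁ − μ₀| / σ = |197.2 − 201.3| / 5.2 = 0.7885
For power 0.8 need Φ(δ − z_{0.025}) = 0.8, so δ = z_{0.025} + z_{0.20} = 1.960 + 0.842 = 2.802.
(For δ > 0 the lower-tail rejection region contributes negligibly to power, so the one-term inversion is standard.)
δ = d·√n ⇒ n = (δ/d)² = (2.802 / 0.7885)² = 12.63.
Round up to the next whole unit.

n = 13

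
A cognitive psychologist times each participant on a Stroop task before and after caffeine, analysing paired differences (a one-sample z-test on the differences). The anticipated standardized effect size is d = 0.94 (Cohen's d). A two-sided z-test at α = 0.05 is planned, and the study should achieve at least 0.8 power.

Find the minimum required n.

n = 9

Set Φ(δ − 1.960) = 0.8; then δ − 1.960 = Φ⁻¹(0.8) = 0.842, giving δ = 2.802.
(The Φ(−δ − z_{α/2}) term is vanishingly small for δ > 0 and is dropped in the standard sample-size formula.)
δ = d·√n ⇒ n = (δ/d)² = (2.802 / 0.94)² = 8.88.
Rounding up, n = 9.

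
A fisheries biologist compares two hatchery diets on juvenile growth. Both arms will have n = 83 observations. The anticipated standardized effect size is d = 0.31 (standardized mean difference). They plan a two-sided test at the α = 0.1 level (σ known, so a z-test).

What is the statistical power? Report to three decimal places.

Power ≈ 0.638

Noncentrality parameter: δ = d·√(n/2) = 0.31 × √(83/2) = 1.9970
Two-sided α = 0.1 → critical value z_{0.05} = 1.645.
Power = Φ(δ − 1.645) + Φ(−δ − 1.645) = Φ(0.352) + Φ(-3.642) = 0.6376 + 0.0001 = 0.6378.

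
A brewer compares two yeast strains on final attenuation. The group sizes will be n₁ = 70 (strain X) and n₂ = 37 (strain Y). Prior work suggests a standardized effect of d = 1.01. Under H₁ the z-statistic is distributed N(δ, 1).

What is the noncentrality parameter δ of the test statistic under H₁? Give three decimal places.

δ ≈ 4.969

The noncentrality parameter scales effect size by the design's sample-size factor: δ = d / √(1/n₁ + 1/n₂) = 1.01 / √(1/70 + 1/37) = 4.9691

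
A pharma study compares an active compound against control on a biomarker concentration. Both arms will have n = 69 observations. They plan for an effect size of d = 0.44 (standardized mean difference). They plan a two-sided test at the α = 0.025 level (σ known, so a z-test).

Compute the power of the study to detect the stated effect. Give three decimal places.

Power ≈ 0.634

Noncentrality parameter: δ = d·√(n/2) = 0.44 × √(69/2) = 2.5844
Two-sided α = 0.025 → critical value z_{0.0125} = 2.241.
Power = Φ(δ − 2.241) + Φ(−δ − 2.241) = Φ(0.343) + Φ(-4.826) = 0.6342 + 0.0000 = 0.6342.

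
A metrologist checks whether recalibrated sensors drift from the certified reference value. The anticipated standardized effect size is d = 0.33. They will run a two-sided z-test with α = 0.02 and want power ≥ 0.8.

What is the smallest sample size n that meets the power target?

n = 93

For power 0.8 need Φ(δ − z_{0.01}) = 0.8, so δ = z_{0.01} + z_{0.20} = 2.326 + 0.842 = 3.168.
(Ignoring the negligible lower-tail rejection probability gives the usual closed-form inversion.)
δ = d·√n ⇒ n = (δ/d)² = (3.168 / 0.33)² = 92.16.
Rounding up, n = 93.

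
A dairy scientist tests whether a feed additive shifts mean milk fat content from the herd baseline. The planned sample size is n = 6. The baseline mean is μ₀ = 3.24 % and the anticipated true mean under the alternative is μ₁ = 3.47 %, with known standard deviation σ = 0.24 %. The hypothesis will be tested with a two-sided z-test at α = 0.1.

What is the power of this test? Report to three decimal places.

Standardized effect: d = |μ₁ − μ₀| / σ = |3.47 − 3.24| / 0.24 = 0.9583
Noncentrality parameter: δ = d·√n = 0.9583 × √6 = 2.3474
Critical value for a two-sided test at α = 0.1: z_{α/2} = 1.645.
Power = Φ(δ − 1.645) + Φ(−δ − 1.645) = Φ(0.703) + Φ(-3.992) = 0.7588 + 0.0000 = 0.7589.

Power ≈ 0.759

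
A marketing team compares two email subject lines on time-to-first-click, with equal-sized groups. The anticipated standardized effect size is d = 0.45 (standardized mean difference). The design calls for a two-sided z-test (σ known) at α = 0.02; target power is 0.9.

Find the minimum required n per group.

Set Φ(δ − 2.326) = 0.9; then δ − 2.326 = Φ⁻¹(0.9) = 1.282, giving δ = 3.608.
(For δ > 0 the lower-tail rejection region contributes negligibly to power, so the one-term inversion is standard.)
δ = d·√(n/2) ⇒ n = 2(δ/d)² = 2 × (3.608 / 0.45)² = 128.56.
Rounding up, n = 129 per group.

n = 129 per group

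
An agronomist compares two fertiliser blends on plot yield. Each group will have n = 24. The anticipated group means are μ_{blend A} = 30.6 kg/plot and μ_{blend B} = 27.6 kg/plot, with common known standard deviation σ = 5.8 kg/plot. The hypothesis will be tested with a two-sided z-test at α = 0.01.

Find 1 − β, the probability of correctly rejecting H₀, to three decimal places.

Standardized effect: d = |μ_{blend A} − μ_{blend B}| / σ = |30.6 − 27.6| / 5.8 = 0.5172
Noncentrality parameter: δ = d·√(n/2) = 0.5172 × √(24/2) = 1.7918
Critical value for a two-sided test at α = 0.01: z_{α/2} = 2.576.
Power = Φ(δ − 2.576) + Φ(−δ − 2.576) = Φ(-0.784) + Φ(-4.368) = 0.2165 + 0.0000 = 0.2165.

Power ≈ 0.217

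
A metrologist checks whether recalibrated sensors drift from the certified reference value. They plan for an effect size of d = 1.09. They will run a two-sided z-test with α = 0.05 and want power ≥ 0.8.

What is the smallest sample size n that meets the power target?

For power 0.8 need Φ(δ − z_{0.025}) = 0.8, so δ = z_{0.025} + z_{0.20} = 1.960 + 0.842 = 2.802.
(For δ > 0 the lower-tail rejection region contributes negligibly to power, so the one-term inversion is standard.)
δ = d·√n ⇒ n = (δ/d)² = (2.802 / 1.09)² = 6.61.
Rounding up, n = 7.

n = 7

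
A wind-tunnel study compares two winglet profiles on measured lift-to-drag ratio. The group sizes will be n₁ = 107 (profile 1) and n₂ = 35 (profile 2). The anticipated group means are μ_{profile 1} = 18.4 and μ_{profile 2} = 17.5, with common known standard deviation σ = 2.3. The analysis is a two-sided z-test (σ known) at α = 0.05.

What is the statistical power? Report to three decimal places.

Standardized effect: d = |μ_{profile 1} − μ_{profile 2}| / σ = |18.4 − 17.5| / 2.3 = 0.3913
Noncentrality parameter: λ = d / √(1/n₁ + 1/n₂) = 0.3913 / √(1/107 + 1/35) = 2.0095
Critical value for a two-sided test at α = 0.05: z_{α/2} = 1.960.
Power = Φ(λ − 1.960) + Φ(−λ − 1.960) = Φ(0.050) + Φ(-3.970) = 0.5198 + 0.0000 = 0.5198.

Power ≈ 0.520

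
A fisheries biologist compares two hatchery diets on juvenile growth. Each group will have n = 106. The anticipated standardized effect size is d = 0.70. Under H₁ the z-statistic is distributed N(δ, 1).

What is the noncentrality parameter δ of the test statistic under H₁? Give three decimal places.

δ = d·√(n/2) = 0.70 × √(106/2) = 5.0961

δ ≈ 5.096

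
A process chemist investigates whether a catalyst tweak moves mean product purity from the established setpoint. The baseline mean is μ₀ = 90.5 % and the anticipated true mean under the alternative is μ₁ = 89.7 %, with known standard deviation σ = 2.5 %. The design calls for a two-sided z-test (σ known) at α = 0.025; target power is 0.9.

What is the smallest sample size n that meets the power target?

Standardized effect: d = |μ₁ − μ₀| / σ = |89.7 − 90.5| / 2.5 = 0.3200
Set Φ(δ − 2.241) = 0.9; then δ − 2.241 = Φ⁻¹(0.9) = 1.282, giving δ = 3.523.
(For δ > 0 the lower-tail rejection region contributes negligibly to power, so the one-term inversion is standard.)
δ = d·√n ⇒ n = (δ/d)² = (3.523 / 0.3200)² = 121.20.
Rounding up, n = 122.

n = 122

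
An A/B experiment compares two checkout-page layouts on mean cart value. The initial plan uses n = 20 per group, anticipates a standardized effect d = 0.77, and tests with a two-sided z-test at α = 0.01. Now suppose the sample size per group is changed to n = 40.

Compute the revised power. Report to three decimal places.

With n = 40 per group: δ = d·√(n/2) = 0.77 × √(40/2) = 3.4435. Critical value z_{0.005} = 2.576.
Revised power = Φ(δ − 2.576) + Φ(−δ − 2.576) = Φ(0.868) + Φ(-6.019) = 0.8072 + 0.0000 = 0.8072.

Power ≈ 0.807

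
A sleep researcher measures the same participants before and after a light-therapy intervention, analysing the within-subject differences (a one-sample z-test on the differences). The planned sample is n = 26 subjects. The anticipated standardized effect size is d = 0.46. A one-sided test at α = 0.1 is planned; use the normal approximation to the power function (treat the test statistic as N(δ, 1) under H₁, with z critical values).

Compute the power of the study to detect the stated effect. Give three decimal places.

Noncentrality parameter: δ = d·√n = 0.46 × √26 = 2.3455
One-sided α = 0.1 → critical value z_{0.1} = 1.282.
Power = P(Z > 1.282 − δ) = Φ(1.064) = 0.8563.

Power ≈ 0.856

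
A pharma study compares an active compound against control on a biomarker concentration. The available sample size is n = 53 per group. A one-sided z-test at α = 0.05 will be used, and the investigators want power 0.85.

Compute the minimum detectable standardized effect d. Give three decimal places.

d ≈ 0.521

Need Φ(δ − 1.645) = 0.85, so δ = 1.645 + 1.036 = 2.681.
δ = d·√(n/2) ⇒ d = δ/√(n/2) = 2.681/√(53/2) = 0.5209.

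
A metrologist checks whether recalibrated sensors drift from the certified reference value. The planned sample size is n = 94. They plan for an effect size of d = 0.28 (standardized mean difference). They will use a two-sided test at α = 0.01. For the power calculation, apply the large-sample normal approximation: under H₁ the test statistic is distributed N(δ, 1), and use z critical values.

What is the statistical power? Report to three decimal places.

Noncentrality parameter: λ = d·√n = 0.28 × √94 = 2.7147
Critical value for a two-sided test at α = 0.01: z_{α/2} = 2.576.
Power = Φ(λ − 2.576) + Φ(−λ − 2.576) = Φ(0.139) + Φ(-5.291) = 0.5552 + 0.0000 = 0.5552.

Power ≈ 0.555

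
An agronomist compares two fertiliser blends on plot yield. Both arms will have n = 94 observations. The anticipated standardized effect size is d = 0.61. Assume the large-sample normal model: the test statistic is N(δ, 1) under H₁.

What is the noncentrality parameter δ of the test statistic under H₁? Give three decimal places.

δ = d·√(n/2) = 0.61 × √(94/2) = 4.1819

δ ≈ 4.182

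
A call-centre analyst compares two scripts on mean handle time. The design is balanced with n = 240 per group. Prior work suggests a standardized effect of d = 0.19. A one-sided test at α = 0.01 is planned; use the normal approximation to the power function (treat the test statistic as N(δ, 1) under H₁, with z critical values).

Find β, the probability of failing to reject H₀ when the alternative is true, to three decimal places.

β ≈ 0.597

Noncentrality parameter: δ = d·√(n/2) = 0.19 × √(240/2) = 2.0813
Critical value for a one-sided test at α = 0.01: z_α = 2.326.
Power = P(Z > 2.326 − δ) = Φ(-0.245) = 0.4032.
Type II error: β = 1 − power = 1 − 0.4032 = 0.5968.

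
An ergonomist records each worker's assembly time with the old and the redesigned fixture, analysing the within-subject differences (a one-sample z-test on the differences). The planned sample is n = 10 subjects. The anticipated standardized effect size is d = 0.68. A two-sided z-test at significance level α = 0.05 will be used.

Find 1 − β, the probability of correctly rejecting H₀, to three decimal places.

Noncentrality parameter: δ = d·√n = 0.68 × √10 = 2.1503
Critical value for a two-sided test at α = 0.05: z_{α/2} = 1.960.
Power = Φ(δ − 1.960) + Φ(−δ − 1.960) = Φ(0.190) + Φ(-4.110) = 0.5755 + 0.0000 = 0.5755.

Power ≈ 0.576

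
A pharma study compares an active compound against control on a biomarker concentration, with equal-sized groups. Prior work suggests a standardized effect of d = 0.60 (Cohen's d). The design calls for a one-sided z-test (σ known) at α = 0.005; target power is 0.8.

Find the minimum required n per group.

n = 65 per group

Set Φ(δ − 2.576) = 0.8; then δ − 2.576 = Φ⁻¹(0.8) = 0.842, giving δ = 3.417.
δ = d·√(n/2) ⇒ n = 2(δ/d)² = 2 × (3.417 / 0.60)² = 64.88.
Rounding up, n = 65 per group.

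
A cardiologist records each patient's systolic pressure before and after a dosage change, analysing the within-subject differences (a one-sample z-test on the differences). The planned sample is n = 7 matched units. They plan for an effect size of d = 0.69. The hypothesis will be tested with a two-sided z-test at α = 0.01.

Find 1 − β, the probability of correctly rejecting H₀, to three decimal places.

Power ≈ 0.227

Noncentrality parameter: δ = d·√n = 0.69 × √7 = 1.8256
Critical value for a two-sided test at α = 0.01: z_{α/2} = 2.576.
Power = Φ(δ − 2.576) + Φ(−δ − 2.576) = Φ(-0.750) + Φ(-4.401) = 0.2265 + 0.0000 = 0.2266.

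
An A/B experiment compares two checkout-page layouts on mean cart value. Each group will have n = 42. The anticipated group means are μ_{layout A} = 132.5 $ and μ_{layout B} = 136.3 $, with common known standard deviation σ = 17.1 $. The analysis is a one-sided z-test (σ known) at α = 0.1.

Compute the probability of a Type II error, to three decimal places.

β ≈ 0.604

Standardized effect: d = |μ_{layout A} − μ_{layout B}| / σ = |132.5 − 136.3| / 17.1 = 0.2222
Noncentrality parameter: δ = d·√(n/2) = 0.2222 × √(42/2) = 1.0184
Critical value for a one-sided test at α = 0.1: z_α = 1.282.
Power = Φ(δ − 1.282) = Φ(-0.263) = 0.3962.
Type II error: β = 1 − power = 1 − 0.3962 = 0.6038.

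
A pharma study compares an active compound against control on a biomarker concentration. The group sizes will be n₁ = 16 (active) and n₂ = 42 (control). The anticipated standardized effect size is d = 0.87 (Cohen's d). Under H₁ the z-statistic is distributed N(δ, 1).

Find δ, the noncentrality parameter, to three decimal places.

δ ≈ 2.961

The noncentrality parameter scales effect size by the design's sample-size factor: δ = d / √(1/n₁ + 1/n₂) = 0.87 / √(1/16 + 1/42) = 2.9614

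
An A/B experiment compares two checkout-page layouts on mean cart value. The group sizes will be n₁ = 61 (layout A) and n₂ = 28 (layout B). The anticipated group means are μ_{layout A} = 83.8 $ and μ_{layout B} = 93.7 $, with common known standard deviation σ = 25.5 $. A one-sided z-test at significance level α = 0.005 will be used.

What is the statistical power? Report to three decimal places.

Power ≈ 0.191

Standardized effect: d = |μ_{layout A} − μ_{layout B}| / σ = |83.8 − 93.7| / 25.5 = 0.3882
Noncentrality parameter: δ = d / √(1/n₁ + 1/n₂) = 0.3882 / √(1/61 + 1/28) = 1.7008
One-sided α = 0.005 → critical value z_{0.005} = 2.576.
Power = P(Z > 2.576 − δ) = Φ(-0.875) = 0.1908.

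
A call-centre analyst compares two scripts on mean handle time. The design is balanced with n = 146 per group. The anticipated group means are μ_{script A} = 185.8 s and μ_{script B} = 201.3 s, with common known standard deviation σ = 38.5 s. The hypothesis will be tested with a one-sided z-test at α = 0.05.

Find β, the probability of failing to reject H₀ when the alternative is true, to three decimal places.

β ≈ 0.036

Standardized effect: d = |μ_{script A} − μ_{script B}| / σ = |185.8 − 201.3| / 38.5 = 0.4026
Noncentrality parameter: δ = d·√(n/2) = 0.4026 × √(146/2) = 3.4398
Critical value for a one-sided test at α = 0.05: z_α = 1.645.
Power = Φ(δ − 1.645) = Φ(1.795) = 0.9637.
Type II error: β = 1 − power = 1 − 0.9637 = 0.0363.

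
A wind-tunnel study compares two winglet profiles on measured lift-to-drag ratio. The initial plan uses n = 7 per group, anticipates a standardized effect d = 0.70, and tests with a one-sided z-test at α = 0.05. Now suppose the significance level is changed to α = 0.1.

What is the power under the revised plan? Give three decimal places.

Power ≈ 0.511

δ = d·√(n/2) = 0.70 × √(7/2) = 1.3096 (unchanged). New critical value: z_{0.1} = 1.282.
Revised power = Φ(δ − 1.282) = Φ(0.028) = 0.5112.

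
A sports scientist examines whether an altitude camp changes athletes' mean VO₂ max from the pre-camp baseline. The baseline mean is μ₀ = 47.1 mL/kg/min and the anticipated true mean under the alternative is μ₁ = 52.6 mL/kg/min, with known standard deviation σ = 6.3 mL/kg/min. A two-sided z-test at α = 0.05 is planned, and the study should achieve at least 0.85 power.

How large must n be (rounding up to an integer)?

n = 12

Standardized effect: d = |μ₁ − μ₀| / σ = |52.6 − 47.1| / 6.3 = 0.8730
For power 0.85 need Φ(δ − z_{0.025}) = 0.85, so δ = z_{0.025} + z_{0.15} = 1.960 + 1.036 = 2.996.
(For δ > 0 the lower-tail rejection region contributes negligibly to power, so the one-term inversion is standard.)
δ = d·√n ⇒ n = (δ/d)² = (2.996 / 0.8730)² = 11.78.
Round up to the next whole unit.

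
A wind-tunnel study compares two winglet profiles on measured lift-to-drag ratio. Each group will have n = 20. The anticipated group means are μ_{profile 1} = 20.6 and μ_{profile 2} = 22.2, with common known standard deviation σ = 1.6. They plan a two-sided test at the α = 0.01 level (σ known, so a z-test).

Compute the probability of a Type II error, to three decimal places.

β ≈ 0.279

Standardized effect: d = |μ_{profile 1} − μ_{profile 2}| / σ = |20.6 − 22.2| / 1.6 = 1.0000
Noncentrality parameter: δ = d·√(n/2) = 1.0000 × √(20/2) = 3.1623
Two-sided α = 0.01 → critical value z_{0.005} = 2.576.
Power = Φ(δ − 2.576) + Φ(−δ − 2.576) = Φ(0.586) + Φ(-5.738) = 0.7212 + 0.0000 = 0.7212.
Type II error: β = 1 − power = 1 − 0.7212 = 0.2788.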